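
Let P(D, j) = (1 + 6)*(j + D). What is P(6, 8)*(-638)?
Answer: -62524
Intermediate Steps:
P(D, j) = 7*D + 7*j (P(D, j) = 7*(D + j) = 7*D + 7*j)
P(6, 8)*(-638) = (7*6 + 7*8)*(-638) = (42 + 56)*(-638) = 98*(-638) = -62524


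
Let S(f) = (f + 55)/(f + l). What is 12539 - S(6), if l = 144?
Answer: 1880789/150 ≈ 12539.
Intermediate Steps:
S(f) = (55 + f)/(144 + f) (S(f) = (f + 55)/(f + 144) = (55 + f)/(144 + f))
12539 - S(6) = 12539 - (55 + 6)/(144 + 6) = 12539 - 61/150 = 1880789/150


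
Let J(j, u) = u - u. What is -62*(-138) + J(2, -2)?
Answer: 8556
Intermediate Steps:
J(j, u) = 0
-62*(-138) + J(2, -2) = -62*(-138) + 0 = 8556 + 0 = 8556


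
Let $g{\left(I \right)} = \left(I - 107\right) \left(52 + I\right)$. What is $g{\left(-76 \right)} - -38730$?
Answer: $43122$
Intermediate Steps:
$g{\left(I \right)} = \left(-107 + I\right) \left(52 + I\right)$
$g{\left(-76 \right)} - -38730 = \left(-5564 + \left(-76\right)^{2} - -4180\right) - -38730 = \left(-5564 + 5776 + 4180\right) + 38730 = 4392 + 38730 = 43122$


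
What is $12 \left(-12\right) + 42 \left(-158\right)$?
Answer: $-6780$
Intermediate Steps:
$12 \left(-12\right) + 42 \left(-158\right) = -144 - 6636 = -6780$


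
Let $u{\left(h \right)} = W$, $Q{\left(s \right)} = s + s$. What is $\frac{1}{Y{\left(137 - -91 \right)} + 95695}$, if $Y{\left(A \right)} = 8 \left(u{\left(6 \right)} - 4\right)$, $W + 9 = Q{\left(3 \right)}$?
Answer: $\frac{1}{95639} \approx 1.0456 \cdot 10^{-5}$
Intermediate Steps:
$Q{\left(s \right)} = 2 s$
$W = -3$ ($W = -9 + 2 \cdot 3 = -9 + 6 = -3$)
$u{\left(h \right)} = -3$
$Y{\left(A \right)} = -56$ ($Y{\left(A \right)} = 8 \left(-3 - 4\right) = 8 \left(-7\right) = -56$)
$\frac{1}{Y{\left(137 - -91 \right)} + 95695} = \frac{1}{-56 + 95695} = \frac{1}{95639}$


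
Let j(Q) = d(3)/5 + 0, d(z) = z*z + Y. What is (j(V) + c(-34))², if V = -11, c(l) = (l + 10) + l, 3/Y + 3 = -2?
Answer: 1982464/625 ≈ 3171.9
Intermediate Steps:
Y = -⅗ (Y = 3/(-3 - 2) = 3/(-5) = 3*(-⅕) = -⅗ ≈ -0.60000)
c(l) = 10 + 2*l (c(l) = (10 + l) + l = 10 + 2*l)
d(z) = -⅗ + z² (d(z) = z*z - ⅗ = z² - ⅗ = -⅗ + z²)
j(Q) = 42/25 (j(Q) = (-⅗ + 3²)/5 + 0 = (-⅗ + 9)/5 + 0 = (⅕)*(42/5) + 0 = 42/25 + 0 = 42/25)
(j(V) + c(-34))² = (42/25 + (10 + 2*(-34)))² = (42/25 + (10 - 68))² = (42/25 - 58)² = (-1408/25)² = 1982464/625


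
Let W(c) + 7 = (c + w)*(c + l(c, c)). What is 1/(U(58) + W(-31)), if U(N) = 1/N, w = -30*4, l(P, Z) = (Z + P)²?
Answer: -58/33394659 ≈ -1.7368e-6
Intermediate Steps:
l(P, Z) = (P + Z)²
w = -120
W(c) = -7 + (-120 + c)*(c + 4*c²) (W(c) = -7 + (c - 120)*(c + (c + c)²) = -7 + (-120 + c)*(c + (2*c)²) = -7 + (-120 + c)*(c + 4*c²))
1/(U(58) + W(-31)) = 1/(1/58 + (-7 - 479*(-31)² - 120*(-31) + 4*(-31)³)) = 1/(1/58 + (-7 - 479*961 + 3720 + 4*(-29791))) = 1/(1/58 + (-7 - 460319 + 3720 - 119164)) = 1/(1/58 - 575770) = 1/(-33394659/58) = -58/33394659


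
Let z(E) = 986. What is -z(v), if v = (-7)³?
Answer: -986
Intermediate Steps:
v = -343
-z(v) = -1*986 = -986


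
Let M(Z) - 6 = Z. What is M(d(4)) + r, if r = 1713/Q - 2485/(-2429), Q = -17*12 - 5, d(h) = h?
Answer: 205014/72523 ≈ 2.8269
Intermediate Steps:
Q = -209 (Q = -204 - 5 = -209)
M(Z) = 6 + Z
r = -520216/72523 (r = 1713/(-209) - 2485/(-2429) = 1713*(-1/209) - 2485*(-1/2429) = -1713/209 + 355/347 = -520216/72523 ≈ -7.1731)
M(d(4)) + r = (6 + 4) - 520216/72523 = 10 - 520216/72523 = 205014/72523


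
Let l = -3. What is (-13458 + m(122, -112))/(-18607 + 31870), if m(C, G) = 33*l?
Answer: -4519/4421 ≈ -1.0222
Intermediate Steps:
m(C, G) = -99 (m(C, G) = 33*(-3) = -99)
(-13458 + m(122, -112))/(-18607 + 31870) = (-13458 - 99)/(-18607 + 31870) = -13557/13263 = -13557*1/13263 = -4519/4421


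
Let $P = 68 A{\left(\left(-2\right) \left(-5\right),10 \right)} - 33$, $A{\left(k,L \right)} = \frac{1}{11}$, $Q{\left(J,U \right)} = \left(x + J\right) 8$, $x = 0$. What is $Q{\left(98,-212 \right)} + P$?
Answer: $\frac{8329}{11} \approx 757.18$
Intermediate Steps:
$Q{\left(J,U \right)} = 8 J$ ($Q{\left(J,U \right)} = \left(0 + J\right) 8 = J 8 = 8 J$)
$A{\left(k,L \right)} = \frac{1}{11}$
$P = - \frac{295}{11}$ ($P = 68 \cdot \frac{1}{11} - 33 = \frac{68}{11} - 33 = - \frac{295}{11} \approx -26.818$)
$Q{\left(98,-212 \right)} + P = 8 \cdot 98 - \frac{295}{11} = 784 - \frac{295}{11} = \frac{8329}{11}$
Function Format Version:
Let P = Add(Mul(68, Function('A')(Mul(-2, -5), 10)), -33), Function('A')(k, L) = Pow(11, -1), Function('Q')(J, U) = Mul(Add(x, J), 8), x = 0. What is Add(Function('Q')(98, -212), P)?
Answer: Rational(8329, 11) ≈ 757.18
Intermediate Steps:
Function('Q')(J, U) = Mul(8, J) (Function('Q')(J, U) = Mul(Add(0, J), 8) = Mul(J, 8) = Mul(8, J))
Function('A')(k, L) = Rational(1, 11)
P = Rational(-295, 11) (P = Add(Mul(68, Rational(1, 11)), -33) = Add(Rational(68, 11), -33) = Rational(-295, 11) ≈ -26.818)
Add(Function('Q')(98, -212), P) = Add(Mul(8, 98), Rational(-295, 11)) = Add(784, Rational(-295, 11)) = Rational(8329, 11)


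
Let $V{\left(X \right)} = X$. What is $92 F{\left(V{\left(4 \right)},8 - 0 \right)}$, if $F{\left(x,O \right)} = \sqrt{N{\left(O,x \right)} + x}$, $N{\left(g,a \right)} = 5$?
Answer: $276$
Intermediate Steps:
$F{\left(x,O \right)} = \sqrt{5 + x}$
$92 F{\left(V{\left(4 \right)},8 - 0 \right)} = 92 \sqrt{5 + 4} = 92 \sqrt{9} = 92 \cdot 3 = 276$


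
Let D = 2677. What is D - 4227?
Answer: -1550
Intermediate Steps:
D - 4227 = 2677 - 4227 = -1550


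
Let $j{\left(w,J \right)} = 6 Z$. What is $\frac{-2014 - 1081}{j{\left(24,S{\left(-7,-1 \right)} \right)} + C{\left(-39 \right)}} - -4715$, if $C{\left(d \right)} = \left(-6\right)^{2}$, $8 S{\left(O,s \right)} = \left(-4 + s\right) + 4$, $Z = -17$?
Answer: $\frac{314285}{66} \approx 4761.9$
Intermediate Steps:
$S{\left(O,s \right)} = \frac{s}{8}$ ($S{\left(O,s \right)} = \frac{\left(-4 + s\right) + 4}{8} = \frac{s}{8}$)
$C{\left(d \right)} = 36$
$j{\left(w,J \right)} = -102$ ($j{\left(w,J \right)} = 6 \left(-17\right) = -102$)
$\frac{-2014 - 1081}{j{\left(24,S{\left(-7,-1 \right)} \right)} + C{\left(-39 \right)}} - -4715 = \frac{-2014 - 1081}{-102 + 36} - -4715 = - \frac{3095}{-66} + 4715 = \left(-3095\right) \left(- \frac{1}{66}\right) + 4715 = \frac{3095}{66} + 4715 = \frac{314285}{66}$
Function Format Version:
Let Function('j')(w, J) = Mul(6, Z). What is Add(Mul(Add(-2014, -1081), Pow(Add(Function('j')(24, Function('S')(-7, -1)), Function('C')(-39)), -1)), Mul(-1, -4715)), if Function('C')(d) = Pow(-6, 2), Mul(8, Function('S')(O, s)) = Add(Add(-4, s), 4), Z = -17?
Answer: Rational(314285, 66) ≈ 4761.9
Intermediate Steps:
Function('S')(O, s) = Mul(Rational(1, 8), s) (Function('S')(O, s) = Mul(Rational(1, 8), Add(Add(-4, s), 4)) = Mul(Rational(1, 8), s))
Function('C')(d) = 36
Function('j')(w, J) = -102 (Function('j')(w, J) = Mul(6, -17) = -102)
Add(Mul(Add(-2014, -1081), Pow(Add(Function('j')(24, Function('S')(-7, -1)), Function('C')(-39)), -1)), Mul(-1, -4715)) = Add(Mul(Add(-2014, -1081), Pow(Add(-102, 36), -1)), Mul(-1, -4715)) = Add(Mul(-3095, Pow(-66, -1)), 4715) = Add(Mul(-3095, Rational(-1, 66)), 4715) = Add(Rational(3095, 66), 4715) = Rational(314285, 66)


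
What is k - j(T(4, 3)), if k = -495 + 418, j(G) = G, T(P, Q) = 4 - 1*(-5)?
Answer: -86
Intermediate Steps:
T(P, Q) = 9 (T(P, Q) = 4 + 5 = 9)
k = -77
k - j(T(4, 3)) = -77 - 1*9 = -77 - 9 = -86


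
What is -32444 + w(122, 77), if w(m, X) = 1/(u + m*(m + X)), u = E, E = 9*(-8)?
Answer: -785339463/24206 ≈ -32444.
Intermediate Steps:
E = -72
u = -72
w(m, X) = 1/(-72 + m*(X + m)) (w(m, X) = 1/(-72 + m*(m + X)) = 1/(-72 + m*(X + m)))
-32444 + w(122, 77) = -32444 + 1/(-72 + 122² + 77*122) = -32444 + 1/(-72 + 14884 + 9394) = -32444 + 1/24206 = -785339463/24206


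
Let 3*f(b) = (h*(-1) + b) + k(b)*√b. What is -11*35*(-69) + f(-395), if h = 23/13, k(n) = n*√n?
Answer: 1019734/13 ≈ 78441.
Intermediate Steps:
k(n) = n^(3/2)
h = 23/13 (h = 23*(1/13) = 23/13 ≈ 1.7692)
f(b) = -23/39 + b/3 + b²/3 (f(b) = (((23/13)*(-1) + b) + b^(3/2)*√b)/3 = ((-23/13 + b) + b²)/3 = (-23/13 + b + b²)/3 = -23/39 + b/3 + b²/3)
-11*35*(-69) + f(-395) = -11*35*(-69) + (-23/39 + (⅓)*(-395) + (⅓)*(-395)²) = -385*(-69) + (-23/39 - 395/3 + (⅓)*156025) = 26565 + (-23/39 - 395/3 + 156025/3) = 26565 + 674389/13 = 1019734/13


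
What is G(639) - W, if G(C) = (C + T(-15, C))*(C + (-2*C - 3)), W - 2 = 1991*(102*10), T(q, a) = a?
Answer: -2851298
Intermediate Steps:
W = 2030822 (W = 2 + 1991*(102*10) = 2 + 1991*1020 = 2 + 2030820 = 2030822)
G(C) = 2*C*(-3 - C) (G(C) = (C + C)*(C + (-2*C - 3)) = (2*C)*(C + (-3 - 2*C)) = (2*C)*(-3 - C) = 2*C*(-3 - C))
G(639) - W = 2*639*(-3 - 1*639) - 1*2030822 = 2*639*(-3 - 639) - 2030822 = 2*639*(-642) - 2030822 = -820476 - 2030822 = -2851298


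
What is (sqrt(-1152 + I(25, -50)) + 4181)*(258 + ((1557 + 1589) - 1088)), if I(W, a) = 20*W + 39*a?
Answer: 9683196 + 2316*I*sqrt(2602) ≈ 9.6832e+6 + 1.1814e+5*I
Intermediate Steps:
(sqrt(-1152 + I(25, -50)) + 4181)*(258 + ((1557 + 1589) - 1088)) = (sqrt(-1152 + (20*25 + 39*(-50))) + 4181)*(258 + ((1557 + 1589) - 1088)) = (sqrt(-1152 + (500 - 1950)) + 4181)*(258 + (3146 - 1088)) = (sqrt(-1152 - 1450) + 4181)*(258 + 2058) = (sqrt(-2602) + 4181)*2316 = (I*sqrt(2602) + 4181)*2316 = (4181 + I*sqrt(2602))*2316 = 9683196 + 2316*I*sqrt(2602)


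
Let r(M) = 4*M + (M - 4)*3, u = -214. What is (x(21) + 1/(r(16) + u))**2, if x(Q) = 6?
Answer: 466489/12996 ≈ 35.895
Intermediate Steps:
r(M) = -12 + 7*M (r(M) = 4*M + (-4 + M)*3 = 4*M + (-12 + 3*M) = -12 + 7*M)
(x(21) + 1/(r(16) + u))**2 = (6 + 1/((-12 + 7*16) - 214))**2 = (6 + 1/((-12 + 112) - 214))**2 = (6 + 1/(100 - 214))**2 = (6 + 1/(-114))**2 = (6 - 1/114)**2 = (683/114)**2 = 466489/12996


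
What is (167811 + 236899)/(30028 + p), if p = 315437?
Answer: 80942/69093 ≈ 1.1715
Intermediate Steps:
(167811 + 236899)/(30028 + p) = (167811 + 236899)/(30028 + 315437) = 404710/345465 = 404710*(1/345465) = 80942/69093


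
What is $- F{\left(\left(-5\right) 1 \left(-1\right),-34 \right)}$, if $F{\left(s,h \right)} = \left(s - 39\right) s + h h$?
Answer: $-986$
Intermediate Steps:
$F{\left(s,h \right)} = h^{2} + s \left(-39 + s\right)$ ($F{\left(s,h \right)} = \left(-39 + s\right) s + h^{2} = s \left(-39 + s\right) + h^{2} = h^{2} + s \left(-39 + s\right)$)
$- F{\left(\left(-5\right) 1 \left(-1\right),-34 \right)} = - (\left(-34\right)^{2} + \left(\left(-5\right) 1 \left(-1\right)\right)^{2} - 39 \left(-5\right) 1 \left(-1\right)) = - (1156 + \left(\left(-5\right) \left(-1\right)\right)^{2} - 39 \left(\left(-5\right) \left(-1\right)\right)) = - (1156 + 5^{2} - 195) = - (1156 + 25 - 195) = \left(-1\right) 986 = -986$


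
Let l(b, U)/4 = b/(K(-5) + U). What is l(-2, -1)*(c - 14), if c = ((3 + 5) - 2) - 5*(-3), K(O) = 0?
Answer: 56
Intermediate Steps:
c = 21 (c = (8 - 2) + 15 = 6 + 15 = 21)
l(b, U) = 4*b/U (l(b, U) = 4*(b/(0 + U)) = 4*(b/U) = 4*b/U)
l(-2, -1)*(c - 14) = (4*(-2)/(-1))*(21 - 14) = (4*(-2)*(-1))*7 = 8*7 = 56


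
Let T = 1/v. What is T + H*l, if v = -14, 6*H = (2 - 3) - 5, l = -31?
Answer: 433/14 ≈ 30.929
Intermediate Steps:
H = -1 (H = ((2 - 3) - 5)/6 = (-1 - 5)/6 = (⅙)*(-6) = -1)
T = -1/14 (T = 1/(-14) = -1/14 ≈ -0.071429)
T + H*l = -1/14 - 1*(-31) = -1/14 + 31 = 433/14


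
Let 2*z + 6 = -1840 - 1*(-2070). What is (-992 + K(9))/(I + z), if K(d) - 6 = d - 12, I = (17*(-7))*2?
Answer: 989/126 ≈ 7.8492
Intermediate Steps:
I = -238 (I = -119*2 = -238)
K(d) = -6 + d (K(d) = 6 + (d - 12) = 6 + (-12 + d) = -6 + d)
z = 112 (z = -3 + (-1840 - 1*(-2070))/2 = -3 + (-1840 + 2070)/2 = -3 + (½)*230 = -3 + 115 = 112)
(-992 + K(9))/(I + z) = (-992 + (-6 + 9))/(-238 + 112) = (-992 + 3)/(-126) = -989*(-1/126) = 989/126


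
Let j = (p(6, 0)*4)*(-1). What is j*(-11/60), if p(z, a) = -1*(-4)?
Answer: 44/15 ≈ 2.9333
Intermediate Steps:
p(z, a) = 4
j = -16 (j = (4*4)*(-1) = 16*(-1) = -16)
j*(-11/60) = -(-176)/60 = -16*(-11/60) = 44/15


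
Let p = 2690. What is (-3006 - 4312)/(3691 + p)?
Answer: -7318/6381 ≈ -1.1468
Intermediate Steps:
(-3006 - 4312)/(3691 + p) = (-3006 - 4312)/(3691 + 2690) = -7318/6381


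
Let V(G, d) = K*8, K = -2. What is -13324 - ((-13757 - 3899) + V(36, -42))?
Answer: 4348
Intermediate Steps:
V(G, d) = -16 (V(G, d) = -2*8 = -16)
-13324 - ((-13757 - 3899) + V(36, -42)) = -13324 - ((-13757 - 3899) - 16) = -13324 - (-17656 - 16) = -13324 - 1*(-17672) = -13324 + 17672 = 4348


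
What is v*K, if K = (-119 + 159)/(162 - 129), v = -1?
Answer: -40/33 ≈ -1.2121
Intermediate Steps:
K = 40/33 ≈ 1.2121
v*K = -1*40/33 = -40/33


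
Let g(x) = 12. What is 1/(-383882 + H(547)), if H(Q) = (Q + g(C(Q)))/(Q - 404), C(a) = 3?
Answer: -11/4222659 ≈ -2.6050e-6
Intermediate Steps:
H(Q) = (12 + Q)/(-404 + Q) (H(Q) = (Q + 12)/(Q - 404) = (12 + Q)/(-404 + Q))
1/(-383882 + H(547)) = 1/(-383882 + (12 + 547)/(-404 + 547)) = 1/(-383882 + 559/143) = 1/(-383882 + (1/143)*559) = 1/(-383882 + 43/11) = 1/(-4222659/11) = -11/4222659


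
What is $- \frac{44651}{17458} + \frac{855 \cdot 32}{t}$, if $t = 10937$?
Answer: $- \frac{10697107}{190938146} \approx -0.056024$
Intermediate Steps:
$- \frac{44651}{17458} + \frac{855 \cdot 32}{t} = - \frac{44651}{17458} + \frac{855 \cdot 32}{10937} = \left(-44651\right) \frac{1}{17458} + 27360 \cdot \frac{1}{10937} = - \frac{44651}{17458} + \frac{27360}{10937} = - \frac{10697107}{190938146}$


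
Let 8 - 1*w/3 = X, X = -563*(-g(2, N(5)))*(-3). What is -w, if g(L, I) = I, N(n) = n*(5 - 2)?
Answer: -76029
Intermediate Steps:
N(n) = 3*n (N(n) = n*3 = 3*n)
X = -25335 (X = -563*(-3*5)*(-3) = -563*(-1*15)*(-3) = -(-8445)*(-3) = -563*45 = -25335)
w = 76029 (w = 24 - 3*(-25335) = 24 + 76005 = 76029)
-w = -1*76029 = -76029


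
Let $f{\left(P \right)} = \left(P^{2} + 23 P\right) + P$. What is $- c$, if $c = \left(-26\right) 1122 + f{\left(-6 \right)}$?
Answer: $29280$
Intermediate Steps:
$f{\left(P \right)} = P^{2} + 24 P$
$c = -29280$ ($c = \left(-26\right) 1122 - 6 \left(24 - 6\right) = -29172 - 108 = -29280$)
$- c = \left(-1\right) \left(-29280\right) = 29280$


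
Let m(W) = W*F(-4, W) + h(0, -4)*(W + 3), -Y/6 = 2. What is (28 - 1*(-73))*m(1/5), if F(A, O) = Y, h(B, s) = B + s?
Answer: -7676/5 ≈ -1535.2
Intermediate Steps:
Y = -12 (Y = -6*2 = -12)
F(A, O) = -12
m(W) = -12 - 16*W (m(W) = W*(-12) + (0 - 4)*(W + 3) = -12*W - 4*(3 + W) = -12*W + (-12 - 4*W) = -12 - 16*W)
(28 - 1*(-73))*m(1/5) = (28 - 1*(-73))*(-12 - 16/5) = (28 + 73)*(-12 - 16*⅕) = 101*(-12 - 16/5) = 101*(-76/5) = -7676/5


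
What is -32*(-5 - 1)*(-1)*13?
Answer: -2496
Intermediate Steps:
-32*(-5 - 1)*(-1)*13 = -(-192)*(-1)*13 = -32*6*13 = -192*13 = -2496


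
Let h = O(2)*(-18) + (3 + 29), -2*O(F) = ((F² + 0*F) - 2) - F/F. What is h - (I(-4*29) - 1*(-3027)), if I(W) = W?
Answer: -2870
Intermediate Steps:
O(F) = 3/2 - F²/2 (O(F) = -(((F² + 0*F) - 2) - F/F)/2 = -(((F² + 0) - 2) - 1*1)/2 = -((F² - 2) - 1)/2 = -((-2 + F²) - 1)/2 = -(-3 + F²)/2 = 3/2 - F²/2)
h = 41 (h = (3/2 - ½*2²)*(-18) + (3 + 29) = (3/2 - ½*4)*(-18) + 32 = (3/2 - 2)*(-18) + 32 = -½*(-18) + 32 = 9 + 32 = 41)
h - (I(-4*29) - 1*(-3027)) = 41 - (-4*29 - 1*(-3027)) = 41 - (-116 + 3027) = 41 - 1*2911 = 41 - 2911 = -2870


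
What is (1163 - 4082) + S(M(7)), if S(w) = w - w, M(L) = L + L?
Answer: -2919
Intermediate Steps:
M(L) = 2*L
S(w) = 0
(1163 - 4082) + S(M(7)) = (1163 - 4082) + 0 = -2919 + 0 = -2919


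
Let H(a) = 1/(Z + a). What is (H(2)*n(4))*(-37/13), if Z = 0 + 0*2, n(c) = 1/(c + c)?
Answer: -37/208 ≈ -0.17788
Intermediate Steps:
n(c) = 1/(2*c)
Z = 0 (Z = 0 + 0 = 0)
H(a) = 1/a (H(a) = 1/(0 + a) = 1/a)
(H(2)*n(4))*(-37/13) = (((½)/4)/2)*(-37/13) = (((½)*(¼))/2)*(-37*1/13) = ((½)*(⅛))*(-37/13) = (1/16)*(-37/13) = -37/208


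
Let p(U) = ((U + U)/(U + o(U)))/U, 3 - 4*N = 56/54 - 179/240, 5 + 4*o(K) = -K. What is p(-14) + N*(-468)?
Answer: -3576881/11280 ≈ -317.10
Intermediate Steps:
o(K) = -5/4 - K/4 (o(K) = -5/4 + (-K)/4 = -5/4 - K/4)
N = 5851/8640 (N = ¾ - (56/54 - 179/240)/4 = ¾ - (56*(1/54) - 179*1/240)/4 = ¾ - (28/27 - 179/240)/4 = ¾ - ¼*629/2160 = ¾ - 629/8640 = 5851/8640 ≈ 0.67720)
p(U) = 2/(-5/4 + 3*U/4) (p(U) = ((U + U)/(U + (-5/4 - U/4)))/U = ((2*U)/(-5/4 + 3*U/4))/U = (2*U/(-5/4 + 3*U/4))/U = 2/(-5/4 + 3*U/4))
p(-14) + N*(-468) = 8/(-5 + 3*(-14)) + (5851/8640)*(-468) = 8/(-5 - 42) - 76063/240 = 8/(-47) - 76063/240 = 8*(-1/47) - 76063/240 = -8/47 - 76063/240 = -3576881/11280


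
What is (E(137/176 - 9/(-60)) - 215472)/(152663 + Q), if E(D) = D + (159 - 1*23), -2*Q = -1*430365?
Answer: -189494863/323704040 ≈ -0.58540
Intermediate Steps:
Q = 430365/2 (Q = -(-1)*430365/2 = -½*(-430365) = 430365/2 ≈ 2.1518e+5)
E(D) = 136 + D (E(D) = D + (159 - 23) = D + 136 = 136 + D)
(E(137/176 - 9/(-60)) - 215472)/(152663 + Q) = ((136 + (137/176 - 9/(-60))) - 215472)/(152663 + 430365/2) = ((136 + (137*(1/176) - 9*(-1/60))) - 215472)/(735691/2) = ((136 + (137/176 + 3/20)) - 215472)*(2/735691) = ((136 + 817/880) - 215472)*(2/735691) = (120497/880 - 215472)*(2/735691) = -189494863/880*2/735691 = -189494863/323704040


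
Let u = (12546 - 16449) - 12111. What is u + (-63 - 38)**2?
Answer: -5813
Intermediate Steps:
u = -16014 (u = -3903 - 12111 = -16014)
u + (-63 - 38)**2 = -16014 + (-63 - 38)**2 = -16014 + (-101)**2 = -16014 + 10201 = -5813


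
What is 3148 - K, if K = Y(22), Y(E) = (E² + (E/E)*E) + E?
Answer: 2620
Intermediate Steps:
Y(E) = E² + 2*E (Y(E) = (E² + 1*E) + E = (E² + E) + E = (E + E²) + E = E² + 2*E)
K = 528 (K = 22*(2 + 22) = 22*24 = 528)
3148 - K = 3148 - 1*528 = 3148 - 528 = 2620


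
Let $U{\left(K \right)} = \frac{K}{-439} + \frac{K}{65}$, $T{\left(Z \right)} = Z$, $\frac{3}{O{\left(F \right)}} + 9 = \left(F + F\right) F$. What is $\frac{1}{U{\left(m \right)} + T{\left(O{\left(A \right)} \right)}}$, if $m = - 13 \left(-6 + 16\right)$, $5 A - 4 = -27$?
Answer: $- \frac{365687}{590159} \approx -0.61964$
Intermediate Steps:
$A = - \frac{23}{5}$ ($A = \frac{4}{5} + \frac{1}{5} \left(-27\right) = \frac{4}{5} - \frac{27}{5} = - \frac{23}{5} \approx -4.6$)
$O{\left(F \right)} = \frac{3}{-9 + 2 F^{2}}$ ($O{\left(F \right)} = \frac{3}{-9 + \left(F + F\right) F} = \frac{3}{-9 + 2 F F} = \frac{3}{-9 + 2 F^{2}}$)
$m = -130$ ($m = \left(-13\right) 10 = -130$)
$U{\left(K \right)} = \frac{374 K}{28535}$ ($U{\left(K \right)} = K \left(- \frac{1}{439}\right) + K \frac{1}{65} = - \frac{K}{439} + \frac{K}{65} = \frac{374 K}{28535}$)
$\frac{1}{U{\left(m \right)} + T{\left(O{\left(A \right)} \right)}} = \frac{1}{\frac{374}{28535} \left(-130\right) + \frac{3}{-9 + 2 \left(- \frac{23}{5}\right)^{2}}} = \frac{1}{- \frac{748}{439} + \frac{3}{-9 + 2 \cdot \frac{529}{25}}} = \frac{1}{- \frac{748}{439} + \frac{3}{-9 + \frac{1058}{25}}} = \frac{1}{- \frac{748}{439} + \frac{3}{\frac{833}{25}}} = \frac{1}{- \frac{748}{439} + 3 \cdot \frac{25}{833}} = \frac{1}{- \frac{748}{439} + \frac{75}{833}} = \frac{1}{- \frac{590159}{365687}} = - \frac{365687}{590159}$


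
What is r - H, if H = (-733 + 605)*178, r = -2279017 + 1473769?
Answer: -782464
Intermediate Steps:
r = -805248
H = -22784 (H = -128*178 = -22784)
r - H = -805248 - 1*(-22784) = -805248 + 22784 = -782464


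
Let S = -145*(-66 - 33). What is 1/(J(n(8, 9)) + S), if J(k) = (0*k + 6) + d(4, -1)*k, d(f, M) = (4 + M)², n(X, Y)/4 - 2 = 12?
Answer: 1/14865 ≈ 6.7272e-5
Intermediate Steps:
n(X, Y) = 56 (n(X, Y) = 8 + 4*12 = 8 + 48 = 56)
S = 14355 (S = -145*(-99) = 14355)
J(k) = 6 + 9*k (J(k) = (0*k + 6) + (4 - 1)²*k = (0 + 6) + 3²*k = 6 + 9*k)
1/(J(n(8, 9)) + S) = 1/((6 + 9*56) + 14355) = 1/((6 + 504) + 14355) = 1/(510 + 14355) = 1/14865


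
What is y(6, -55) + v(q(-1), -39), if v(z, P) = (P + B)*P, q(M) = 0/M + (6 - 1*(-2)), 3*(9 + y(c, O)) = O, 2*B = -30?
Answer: 6236/3 ≈ 2078.7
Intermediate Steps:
B = -15 (B = (½)*(-30) = -15)
y(c, O) = -9 + O/3
q(M) = 8 (q(M) = 0 + (6 + 2) = 0 + 8 = 8)
v(z, P) = P*(-15 + P) (v(z, P) = (P - 15)*P = (-15 + P)*P = P*(-15 + P))
y(6, -55) + v(q(-1), -39) = (-9 + (⅓)*(-55)) - 39*(-15 - 39) = (-9 - 55/3) - 39*(-54) = -82/3 + 2106 = 6236/3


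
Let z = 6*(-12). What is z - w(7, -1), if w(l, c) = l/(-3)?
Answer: -209/3 ≈ -69.667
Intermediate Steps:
w(l, c) = -l/3 (w(l, c) = l*(-⅓) = -l/3)
z = -72
z - w(7, -1) = -72 - (-1)*7/3 = -72 - 1*(-7/3) = -72 + 7/3 = -209/3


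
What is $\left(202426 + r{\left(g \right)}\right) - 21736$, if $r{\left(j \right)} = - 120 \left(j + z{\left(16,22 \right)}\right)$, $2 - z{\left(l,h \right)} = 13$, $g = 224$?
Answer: $155130$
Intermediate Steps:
$z{\left(l,h \right)} = -11$ ($z{\left(l,h \right)} = 2 - 13 = -11$)
$r{\left(j \right)} = 1320 - 120 j$ ($r{\left(j \right)} = - 120 \left(j - 11\right) = - 120 \left(-11 + j\right) = 1320 - 120 j$)
$\left(202426 + r{\left(g \right)}\right) - 21736 = \left(202426 + \left(1320 - 26880\right)\right) - 21736 = \left(202426 - 25560\right) - 21736 = 176866 - 21736 = 155130$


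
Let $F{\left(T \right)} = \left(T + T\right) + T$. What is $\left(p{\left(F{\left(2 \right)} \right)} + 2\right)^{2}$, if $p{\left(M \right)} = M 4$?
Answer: $676$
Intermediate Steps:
$F{\left(T \right)} = 3 T$ ($F{\left(T \right)} = 2 T + T = 3 T$)
$p{\left(M \right)} = 4 M$
$\left(p{\left(F{\left(2 \right)} \right)} + 2\right)^{2} = \left(4 \cdot 3 \cdot 2 + 2\right)^{2} = \left(4 \cdot 6 + 2\right)^{2} = \left(24 + 2\right)^{2} = 26^{2} = 676$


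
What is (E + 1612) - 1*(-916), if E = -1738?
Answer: 790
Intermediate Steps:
(E + 1612) - 1*(-916) = (-1738 + 1612) - 1*(-916) = -126 + 916 = 790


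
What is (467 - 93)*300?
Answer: 112200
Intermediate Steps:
(467 - 93)*300 = 374*300 = 112200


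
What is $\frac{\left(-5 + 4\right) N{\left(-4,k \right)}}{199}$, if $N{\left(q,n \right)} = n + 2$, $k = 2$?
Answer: $- \frac{4}{199} \approx -0.020101$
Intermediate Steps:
$N{\left(q,n \right)} = 2 + n$
$\frac{\left(-5 + 4\right) N{\left(-4,k \right)}}{199} = \frac{\left(-5 + 4\right) \left(2 + 2\right)}{199} = \left(-1\right) 4 \cdot \frac{1}{199} = \left(-4\right) \frac{1}{199} = - \frac{4}{199}$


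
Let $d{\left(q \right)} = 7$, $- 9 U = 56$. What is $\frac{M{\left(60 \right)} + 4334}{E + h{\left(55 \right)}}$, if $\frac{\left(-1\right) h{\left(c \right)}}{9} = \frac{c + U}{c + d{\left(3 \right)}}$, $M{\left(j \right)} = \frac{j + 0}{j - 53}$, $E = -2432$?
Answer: $- \frac{1884676}{1058561} \approx -1.7804$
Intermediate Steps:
$U = - \frac{56}{9}$ ($U = \left(- \frac{1}{9}\right) 56 = - \frac{56}{9} \approx -6.2222$)
$M{\left(j \right)} = \frac{j}{-53 + j}$
$h{\left(c \right)} = - \frac{9 \left(- \frac{56}{9} + c\right)}{7 + c}$ ($h{\left(c \right)} = - 9 \frac{c - \frac{56}{9}}{c + 7} = - 9 \frac{- \frac{56}{9} + c}{7 + c} = - \frac{9 \left(- \frac{56}{9} + c\right)}{7 + c}$)
$\frac{M{\left(60 \right)} + 4334}{E + h{\left(55 \right)}} = \frac{\frac{60}{-53 + 60} + 4334}{-2432 + \frac{56 - 495}{7 + 55}} = \frac{\frac{60}{7} + 4334}{-2432 + \frac{56 - 495}{62}} = \frac{60 \cdot \frac{1}{7} + 4334}{-2432 + \frac{1}{62} \left(-439\right)} = \frac{\frac{60}{7} + 4334}{-2432 - \frac{439}{62}} = \frac{30398}{7 \left(- \frac{151223}{62}\right)} = \frac{30398}{7} \left(- \frac{62}{151223}\right) = - \frac{1884676}{1058561}$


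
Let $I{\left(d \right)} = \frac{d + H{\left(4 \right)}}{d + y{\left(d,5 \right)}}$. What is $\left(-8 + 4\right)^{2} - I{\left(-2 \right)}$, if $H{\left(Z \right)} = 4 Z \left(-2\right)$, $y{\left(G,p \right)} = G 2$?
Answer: $\frac{31}{3} \approx 10.333$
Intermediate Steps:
$y{\left(G,p \right)} = 2 G$
$H{\left(Z \right)} = - 8 Z$
$I{\left(d \right)} = \frac{-32 + d}{3 d}$ ($I{\left(d \right)} = \frac{d - 32}{d + 2 d} = \frac{d - 32}{3 d} = \left(-32 + d\right) \frac{1}{3 d} = \frac{-32 + d}{3 d}$)
$\left(-8 + 4\right)^{2} - I{\left(-2 \right)} = \left(-8 + 4\right)^{2} - \frac{-32 - 2}{3 \left(-2\right)} = \left(-4\right)^{2} - \frac{1}{3} \left(- \frac{1}{2}\right) \left(-34\right) = 16 - \frac{17}{3} = \frac{31}{3}$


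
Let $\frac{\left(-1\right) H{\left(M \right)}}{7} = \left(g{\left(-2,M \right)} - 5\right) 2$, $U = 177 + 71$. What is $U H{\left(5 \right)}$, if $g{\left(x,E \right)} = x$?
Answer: $24304$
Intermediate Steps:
$U = 248$
$H{\left(M \right)} = 98$ ($H{\left(M \right)} = - 7 \left(-2 - 5\right) 2 = - 7 \left(\left(-7\right) 2\right) = \left(-7\right) \left(-14\right) = 98$)
$U H{\left(5 \right)} = 248 \cdot 98 = 24304$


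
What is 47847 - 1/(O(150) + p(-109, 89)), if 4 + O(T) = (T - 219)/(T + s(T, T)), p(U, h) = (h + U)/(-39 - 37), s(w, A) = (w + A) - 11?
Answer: 1554078901/32480 ≈ 47847.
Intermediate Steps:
s(w, A) = -11 + A + w (s(w, A) = (A + w) - 11 = -11 + A + w)
p(U, h) = -U/76 - h/76 (p(U, h) = (U + h)/(-76) = (U + h)*(-1/76) = -U/76 - h/76)
O(T) = -4 + (-219 + T)/(-11 + 3*T) (O(T) = -4 + (T - 219)/(T + (-11 + T + T)) = -4 + (-219 + T)/(T + (-11 + 2*T)) = -4 + (-219 + T)/(-11 + 3*T))
47847 - 1/(O(150) + p(-109, 89)) = 47847 - 1/((-175 - 11*150)/(-11 + 3*150) + (-1/76*(-109) - 1/76*89)) = 47847 - 1/((-175 - 1650)/(-11 + 450) + (109/76 - 89/76)) = 47847 - 1/(-1825/439 + 5/19) = 47847 - 1/(-32480/8341) = 47847 - 1*(-8341/32480) = 47847 + 8341/32480 = 1554078901/32480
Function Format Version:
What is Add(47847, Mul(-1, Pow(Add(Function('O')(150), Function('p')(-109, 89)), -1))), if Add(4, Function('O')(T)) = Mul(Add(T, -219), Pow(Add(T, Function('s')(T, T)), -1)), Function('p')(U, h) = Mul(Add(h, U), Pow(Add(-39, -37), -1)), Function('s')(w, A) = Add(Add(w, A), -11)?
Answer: Rational(1554078901, 32480) ≈ 47847.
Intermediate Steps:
Function('s')(w, A) = Add(-11, A, w) (Function('s')(w, A) = Add(Add(A, w), -11) = Add(-11, A, w))
Function('p')(U, h) = Add(Mul(Rational(-1, 76), U), Mul(Rational(-1, 76), h)) (Function('p')(U, h) = Mul(Add(U, h), Pow(-76, -1)) = Mul(Add(U, h), Rational(-1, 76)) = Add(Mul(Rational(-1, 76), U), Mul(Rational(-1, 76), h)))
Function('O')(T) = Add(-4, Mul(Pow(Add(-11, Mul(3, T)), -1), Add(-219, T))) (Function('O')(T) = Add(-4, Mul(Add(T, -219), Pow(Add(T, Add(-11, T, T)), -1))) = Add(-4, Mul(Add(-219, T), Pow(Add(T, Add(-11, Mul(2, T))), -1))) = Add(-4, Mul(Add(-219, T), Pow(Add(-11, Mul(3, T)), -1))) = Add(-4, Mul(Pow(Add(-11, Mul(3, T)), -1), Add(-219, T))))
Add(47847, Mul(-1, Pow(Add(Function('O')(150), Function('p')(-109, 89)), -1))) = Add(47847, Mul(-1, Pow(Add(Mul(Pow(Add(-11, Mul(3, 150)), -1), Add(-175, Mul(-11, 150))), Add(Mul(Rational(-1, 76), -109), Mul(Rational(-1, 76), 89))), -1))) = Add(47847, Mul(-1, Pow(Add(Mul(Pow(Add(-11, 450), -1), Add(-175, -1650)), Add(Rational(109, 76), Rational(-89, 76))), -1))) = Add(47847, Mul(-1, Pow(Add(Mul(Pow(439, -1), -1825), Rational(5, 19)), -1))) = Add(47847, Mul(-1, Pow(Add(Mul(Rational(1, 439), -1825), Rational(5, 19)), -1))) = Add(47847, Mul(-1, Pow(Add(Rational(-1825, 439), Rational(5, 19)), -1))) = Add(47847, Mul(-1, Pow(Rational(-32480, 8341), -1))) = Add(47847, Mul(-1, Rational(-8341, 32480))) = Add(47847, Rational(8341, 32480)) = Rational(1554078901, 32480)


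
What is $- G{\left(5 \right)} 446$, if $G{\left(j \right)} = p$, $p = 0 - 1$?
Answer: $446$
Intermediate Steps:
$p = -1$
$G{\left(j \right)} = -1$
$- G{\left(5 \right)} 446 = \left(-1\right) \left(-1\right) 446 = 1 \cdot 446 = 446$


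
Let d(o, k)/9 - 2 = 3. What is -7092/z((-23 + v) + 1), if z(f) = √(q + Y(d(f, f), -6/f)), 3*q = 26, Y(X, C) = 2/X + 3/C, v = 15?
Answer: -21276*√10990/1099 ≈ -2029.5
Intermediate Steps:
d(o, k) = 45 (d(o, k) = 18 + 9*3 = 18 + 27 = 45)
q = 26/3 (q = (⅓)*26 = 26/3 ≈ 8.6667)
z(f) = √(392/45 - f/2) (z(f) = √(26/3 + (2/45 + 3/((-6/f)))) = √(26/3 + (2*(1/45) + 3*(-f/6))) = √(26/3 + (2/45 - f/2)) = √(392/45 - f/2))
-7092/z((-23 + v) + 1) = -7092*30/√(7840 - 450*((-23 + 15) + 1)) = -7092*30/√(7840 - 450*(-8 + 1)) = -7092*30/√(7840 - 450*(-7)) = -7092*30/√(7840 + 3150) = -7092*3*√10990/1099 = -21276*√10990/1099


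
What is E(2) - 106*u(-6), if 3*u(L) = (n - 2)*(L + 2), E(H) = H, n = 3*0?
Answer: -842/3 ≈ -280.67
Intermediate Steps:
n = 0
u(L) = -4/3 - 2*L/3 (u(L) = ((0 - 2)*(L + 2))/3 = (-2*(2 + L))/3 = (-4 - 2*L)/3 = -4/3 - 2*L/3)
E(2) - 106*u(-6) = 2 - 106*(-4/3 - ⅔*(-6)) = 2 - 106*(-4/3 + 4) = 2 - 106*8/3 = 2 - 848/3 = -842/3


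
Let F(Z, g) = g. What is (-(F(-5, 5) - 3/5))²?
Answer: 484/25 ≈ 19.360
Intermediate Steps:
(-(F(-5, 5) - 3/5))² = (-(5 - 3/5))² = (-(5 - 3*⅕))² = (-(5 - ⅗))² = (-1*22/5)² = (-22/5)² = 484/25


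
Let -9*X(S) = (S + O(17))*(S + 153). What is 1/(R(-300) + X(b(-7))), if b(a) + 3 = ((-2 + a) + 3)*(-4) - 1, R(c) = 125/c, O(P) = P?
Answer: -36/25619 ≈ -0.0014052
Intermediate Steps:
b(a) = -8 - 4*a (b(a) = -3 + (((-2 + a) + 3)*(-4) - 1) = -3 + ((1 + a)*(-4) - 1) = -3 + ((-4 - 4*a) - 1) = -3 + (-5 - 4*a) = -8 - 4*a)
X(S) = -(17 + S)*(153 + S)/9 (X(S) = -(S + 17)*(S + 153)/9 = -(17 + S)*(153 + S)/9)
1/(R(-300) + X(b(-7))) = 1/(125/(-300) + (-289 - 170*(-8 - 4*(-7))/9 - (-8 - 4*(-7))**2/9)) = 1/(125*(-1/300) + (-289 - 170*(-8 + 28)/9 - (-8 + 28)**2/9)) = 1/(-5/12 + (-289 - 170/9*20 - 1/9*20**2)) = 1/(-5/12 + (-289 - 3400/9 - 1/9*400)) = 1/(-5/12 + (-289 - 3400/9 - 400/9)) = 1/(-5/12 - 6401/9) = 1/(-25619/36) = -36/25619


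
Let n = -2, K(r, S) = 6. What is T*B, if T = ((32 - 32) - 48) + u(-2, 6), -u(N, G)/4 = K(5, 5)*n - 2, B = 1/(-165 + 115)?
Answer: -4/25 ≈ -0.16000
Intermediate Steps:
B = -1/50 (B = 1/(-50) = -1/50 ≈ -0.020000)
u(N, G) = 56 (u(N, G) = -4*(6*(-2) - 2) = -4*(-12 - 2) = -4*(-14) = 56)
T = 8 (T = ((32 - 32) - 48) + 56 = (0 - 48) + 56 = -48 + 56 = 8)
T*B = 8*(-1/50) = -4/25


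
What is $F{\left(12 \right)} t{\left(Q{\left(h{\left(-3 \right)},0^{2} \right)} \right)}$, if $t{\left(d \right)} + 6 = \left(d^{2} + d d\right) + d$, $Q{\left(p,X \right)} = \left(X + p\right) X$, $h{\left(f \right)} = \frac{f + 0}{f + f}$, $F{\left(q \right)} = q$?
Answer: $-72$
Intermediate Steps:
$h{\left(f \right)} = \frac{1}{2}$ ($h{\left(f \right)} = \frac{f}{2 f} = f \frac{1}{2 f} = \frac{1}{2}$)
$Q{\left(p,X \right)} = X \left(X + p\right)$
$t{\left(d \right)} = -6 + d + 2 d^{2}$ ($t{\left(d \right)} = -6 + \left(\left(d^{2} + d d\right) + d\right) = -6 + \left(\left(d^{2} + d^{2}\right) + d\right) = -6 + \left(2 d^{2} + d\right) = -6 + \left(d + 2 d^{2}\right) = -6 + d + 2 d^{2}$)
$F{\left(12 \right)} t{\left(Q{\left(h{\left(-3 \right)},0^{2} \right)} \right)} = 12 \left(-6 + 0^{2} \left(0^{2} + \frac{1}{2}\right) + 2 \left(0^{2} \left(0^{2} + \frac{1}{2}\right)\right)^{2}\right) = 12 \left(-6 + 0 \left(0 + \frac{1}{2}\right) + 2 \left(0 \left(0 + \frac{1}{2}\right)\right)^{2}\right) = 12 \left(-6 + 0 \cdot \frac{1}{2} + 2 \left(0 \cdot \frac{1}{2}\right)^{2}\right) = 12 \left(-6 + 0 + 2 \cdot 0^{2}\right) = 12 \left(-6 + 0 + 2 \cdot 0\right) = 12 \left(-6 + 0 + 0\right) = 12 \left(-6\right) = -72$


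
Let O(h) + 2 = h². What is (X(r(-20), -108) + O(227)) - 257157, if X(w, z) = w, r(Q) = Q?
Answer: -205650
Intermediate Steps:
O(h) = -2 + h²
(X(r(-20), -108) + O(227)) - 257157 = (-20 + (-2 + 227²)) - 257157 = (-20 + (-2 + 51529)) - 257157 = (-20 + 51527) - 257157 = 51507 - 257157 = -205650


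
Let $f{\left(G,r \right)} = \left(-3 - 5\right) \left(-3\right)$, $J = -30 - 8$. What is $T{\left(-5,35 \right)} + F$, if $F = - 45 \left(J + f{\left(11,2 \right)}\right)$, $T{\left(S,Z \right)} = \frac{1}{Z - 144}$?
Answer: $\frac{68669}{109} \approx 629.99$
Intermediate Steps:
$T{\left(S,Z \right)} = \frac{1}{-144 + Z}$
$J = -38$
$f{\left(G,r \right)} = 24$ ($f{\left(G,r \right)} = \left(-8\right) \left(-3\right) = 24$)
$F = 630$ ($F = - 45 \left(-38 + 24\right) = \left(-45\right) \left(-14\right) = 630$)
$T{\left(-5,35 \right)} + F = \frac{1}{-144 + 35} + 630 = \frac{1}{-109} + 630 = - \frac{1}{109} + 630 = \frac{68669}{109}$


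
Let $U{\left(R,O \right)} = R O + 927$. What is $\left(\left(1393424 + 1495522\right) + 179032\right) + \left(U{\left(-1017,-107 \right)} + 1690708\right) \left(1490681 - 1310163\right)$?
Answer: $325017423150$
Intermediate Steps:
$U{\left(R,O \right)} = 927 + O R$ ($U{\left(R,O \right)} = O R + 927 = 927 + O R$)
$\left(\left(1393424 + 1495522\right) + 179032\right) + \left(U{\left(-1017,-107 \right)} + 1690708\right) \left(1490681 - 1310163\right) = \left(\left(1393424 + 1495522\right) + 179032\right) + \left(\left(927 - -108819\right) + 1690708\right) \left(1490681 - 1310163\right) = \left(2888946 + 179032\right) + \left(\left(927 + 108819\right) + 1690708\right) 180518 = 3067978 + \left(109746 + 1690708\right) 180518 = 3067978 + 1800454 \cdot 180518 = 3067978 + 325014355172 = 325017423150$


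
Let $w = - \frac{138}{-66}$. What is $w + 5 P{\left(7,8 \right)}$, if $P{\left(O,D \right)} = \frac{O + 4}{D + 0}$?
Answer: $\frac{789}{88} \approx 8.9659$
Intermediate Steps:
$P{\left(O,D \right)} = \frac{4 + O}{D}$
$w = \frac{23}{11}$ ($w = \left(-138\right) \left(- \frac{1}{66}\right) = \frac{23}{11} \approx 2.0909$)
$w + 5 P{\left(7,8 \right)} = \frac{23}{11} + 5 \frac{4 + 7}{8} = \frac{23}{11} + 5 \cdot \frac{1}{8} \cdot 11 = \frac{23}{11} + 5 \cdot \frac{11}{8} = \frac{23}{11} + \frac{55}{8} = \frac{789}{88}$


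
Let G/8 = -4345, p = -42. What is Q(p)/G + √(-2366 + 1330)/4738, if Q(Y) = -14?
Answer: 7/17380 + I*√259/2369 ≈ 0.00040276 + 0.0067934*I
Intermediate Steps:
G = -34760 (G = 8*(-4345) = -34760)
Q(p)/G + √(-2366 + 1330)/4738 = -14/(-34760) + √(-2366 + 1330)/4738 = -14*(-1/34760) + √(-1036)*(1/4738) = 7/17380 + (2*I*√259)*(1/4738) = 7/17380 + I*√259/2369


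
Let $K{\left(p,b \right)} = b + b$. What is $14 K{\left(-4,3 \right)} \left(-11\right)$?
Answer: $-924$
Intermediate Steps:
$K{\left(p,b \right)} = 2 b$
$14 K{\left(-4,3 \right)} \left(-11\right) = 14 \cdot 2 \cdot 3 \left(-11\right) = 14 \cdot 6 \left(-11\right) = 84 \left(-11\right) = -924$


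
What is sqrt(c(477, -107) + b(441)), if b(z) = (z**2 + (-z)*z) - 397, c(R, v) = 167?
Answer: I*sqrt(230) ≈ 15.166*I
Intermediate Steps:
b(z) = -397 (b(z) = (z**2 - z**2) - 397 = 0 - 397 = -397)
sqrt(c(477, -107) + b(441)) = sqrt(167 - 397) = sqrt(-230) = I*sqrt(230)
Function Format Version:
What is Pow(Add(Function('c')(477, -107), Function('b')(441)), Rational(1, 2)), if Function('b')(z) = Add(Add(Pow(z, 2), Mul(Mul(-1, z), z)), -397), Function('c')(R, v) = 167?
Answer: Mul(I, Pow(230, Rational(1, 2))) ≈ Mul(15.166, I)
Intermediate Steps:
Function('b')(z) = -397 (Function('b')(z) = Add(Add(Pow(z, 2), Mul(-1, Pow(z, 2))), -397) = Add(0, -397) = -397)
Pow(Add(Function('c')(477, -107), Function('b')(441)), Rational(1, 2)) = Pow(Add(167, -397), Rational(1, 2)) = Pow(-230, Rational(1, 2)) = Mul(I, Pow(230, Rational(1, 2)))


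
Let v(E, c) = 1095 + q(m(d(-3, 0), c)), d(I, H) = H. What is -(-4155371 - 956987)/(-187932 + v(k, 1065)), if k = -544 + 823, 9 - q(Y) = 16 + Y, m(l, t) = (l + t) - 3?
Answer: -2556179/93953 ≈ -27.207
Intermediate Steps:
m(l, t) = -3 + l + t
q(Y) = -7 - Y (q(Y) = 9 - (16 + Y) = 9 + (-16 - Y) = -7 - Y)
k = 279
v(E, c) = 1091 - c (v(E, c) = 1095 + (-7 - (-3 + 0 + c)) = 1095 + (-7 - (-3 + c)) = 1095 + (-7 + (3 - c)) = 1095 + (-4 - c) = 1091 - c)
-(-4155371 - 956987)/(-187932 + v(k, 1065)) = -(-4155371 - 956987)/(-187932 + (1091 - 1*1065)) = -(-5112358)/(-187932 + (1091 - 1065)) = -(-5112358)/(-187932 + 26) = -(-5112358)/(-187906) = -(-5112358)*(-1)/187906 = -1*2556179/93953 = -2556179/93953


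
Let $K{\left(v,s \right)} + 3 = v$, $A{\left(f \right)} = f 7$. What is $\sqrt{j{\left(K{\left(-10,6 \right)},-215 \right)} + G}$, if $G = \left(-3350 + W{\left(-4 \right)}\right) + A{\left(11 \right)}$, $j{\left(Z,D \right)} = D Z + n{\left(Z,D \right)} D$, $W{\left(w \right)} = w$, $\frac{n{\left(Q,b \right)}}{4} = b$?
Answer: $\sqrt{184418} \approx 429.44$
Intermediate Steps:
$n{\left(Q,b \right)} = 4 b$
$A{\left(f \right)} = 7 f$
$K{\left(v,s \right)} = -3 + v$
$j{\left(Z,D \right)} = 4 D^{2} + D Z$ ($j{\left(Z,D \right)} = D Z + 4 D D = D Z + 4 D^{2} = 4 D^{2} + D Z$)
$G = -3277$ ($G = \left(-3350 - 4\right) + 7 \cdot 11 = -3354 + 77 = -3277$)
$\sqrt{j{\left(K{\left(-10,6 \right)},-215 \right)} + G} = \sqrt{- 215 \left(\left(-3 - 10\right) + 4 \left(-215\right)\right) - 3277} = \sqrt{- 215 \left(-13 - 860\right) - 3277} = \sqrt{\left(-215\right) \left(-873\right) - 3277} = \sqrt{187695 - 3277} = \sqrt{184418}$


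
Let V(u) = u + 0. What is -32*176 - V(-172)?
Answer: -5460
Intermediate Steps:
V(u) = u
-32*176 - V(-172) = -32*176 - 1*(-172) = -5632 + 172 = -5460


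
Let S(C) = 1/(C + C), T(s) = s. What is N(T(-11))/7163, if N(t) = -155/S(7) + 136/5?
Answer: -10714/35815 ≈ -0.29915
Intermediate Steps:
S(C) = 1/(2*C)
N(t) = -10714/5 (N(t) = -155/((1/2)/7) + 136/5 = -155/((1/2)*(1/7)) + 136*(1/5) = -155/1/14 + 136/5 = -155*14 + 136/5 = -2170 + 136/5 = -10714/5)
N(T(-11))/7163 = -10714/5/7163 = -10714/5*1/7163 = -10714/35815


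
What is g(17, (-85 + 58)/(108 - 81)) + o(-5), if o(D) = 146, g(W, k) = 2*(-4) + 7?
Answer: 145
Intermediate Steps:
g(W, k) = -1 (g(W, k) = -8 + 7 = -1)
g(17, (-85 + 58)/(108 - 81)) + o(-5) = -1 + 146 = 145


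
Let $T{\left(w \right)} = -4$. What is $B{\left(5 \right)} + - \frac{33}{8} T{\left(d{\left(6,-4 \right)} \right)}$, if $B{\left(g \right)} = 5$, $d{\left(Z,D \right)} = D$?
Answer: $\frac{43}{2} \approx 21.5$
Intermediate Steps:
$B{\left(5 \right)} + - \frac{33}{8} T{\left(d{\left(6,-4 \right)} \right)} = 5 + - \frac{33}{8} \left(-4\right) = 5 + \left(-33\right) \frac{1}{8} \left(-4\right) = 5 - - \frac{33}{2} = 5 + \frac{33}{2} = \frac{43}{2}$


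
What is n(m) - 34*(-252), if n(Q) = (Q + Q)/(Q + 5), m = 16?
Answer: 179960/21 ≈ 8569.5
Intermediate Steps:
n(Q) = 2*Q/(5 + Q) (n(Q) = (2*Q)/(5 + Q) = 2*Q/(5 + Q))
n(m) - 34*(-252) = 2*16/(5 + 16) - 34*(-252) = 2*16/21 + 8568 = 2*16*(1/21) + 8568 = 32/21 + 8568 = 179960/21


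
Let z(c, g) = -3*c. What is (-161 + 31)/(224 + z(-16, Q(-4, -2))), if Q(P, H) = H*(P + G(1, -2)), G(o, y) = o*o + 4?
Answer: -65/136 ≈ -0.47794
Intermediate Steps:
G(o, y) = 4 + o² (G(o, y) = o² + 4 = 4 + o²)
Q(P, H) = H*(5 + P) (Q(P, H) = H*(P + (4 + 1²)) = H*(P + (4 + 1)) = H*(P + 5) = H*(5 + P))
(-161 + 31)/(224 + z(-16, Q(-4, -2))) = (-161 + 31)/(224 - 3*(-16)) = -130/(224 + 48) = -130/272 = -130*1/272 = -65/136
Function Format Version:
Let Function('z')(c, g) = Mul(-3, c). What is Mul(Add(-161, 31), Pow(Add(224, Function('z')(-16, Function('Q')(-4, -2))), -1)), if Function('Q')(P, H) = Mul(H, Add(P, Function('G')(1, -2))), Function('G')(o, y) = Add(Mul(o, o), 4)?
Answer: Rational(-65, 136) ≈ -0.47794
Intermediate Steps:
Function('G')(o, y) = Add(4, Pow(o, 2)) (Function('G')(o, y) = Add(Pow(o, 2), 4) = Add(4, Pow(o, 2)))
Function('Q')(P, H) = Mul(H, Add(5, P)) (Function('Q')(P, H) = Mul(H, Add(P, Add(4, Pow(1, 2)))) = Mul(H, Add(P, Add(4, 1))) = Mul(H, Add(P, 5)) = Mul(H, Add(5, P)))
Mul(Add(-161, 31), Pow(Add(224, Function('z')(-16, Function('Q')(-4, -2))), -1)) = Mul(Add(-161, 31), Pow(Add(224, Mul(-3, -16)), -1)) = Mul(-130, Pow(Add(224, 48), -1)) = Mul(-130, Pow(272, -1)) = Mul(-130, Rational(1, 272)) = Rational(-65, 136)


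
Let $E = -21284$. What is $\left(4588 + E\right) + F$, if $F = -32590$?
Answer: $-49286$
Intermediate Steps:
$\left(4588 + E\right) + F = \left(4588 - 21284\right) - 32590 = -16696 - 32590 = -49286$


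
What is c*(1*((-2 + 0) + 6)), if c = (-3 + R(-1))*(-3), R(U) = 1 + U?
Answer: 36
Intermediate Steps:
c = 9 (c = (-3 + (1 - 1))*(-3) = (-3 + 0)*(-3) = -3*(-3) = 9)
c*(1*((-2 + 0) + 6)) = 9*(1*((-2 + 0) + 6)) = 9*(1*(-2 + 6)) = 9*(1*4) = 9*4 = 36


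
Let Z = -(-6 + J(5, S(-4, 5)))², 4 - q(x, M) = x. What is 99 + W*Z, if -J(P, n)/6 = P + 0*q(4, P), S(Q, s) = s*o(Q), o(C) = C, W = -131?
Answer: 169875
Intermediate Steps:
q(x, M) = 4 - x
S(Q, s) = Q*s (S(Q, s) = s*Q = Q*s)
J(P, n) = -6*P (J(P, n) = -6*(P + 0*(4 - 1*4)) = -6*(P + 0*(4 - 4)) = -6*(P + 0*0) = -6*(P + 0) = -6*P)
Z = -1296 (Z = -(-6 - 6*5)² = -(-6 - 30)² = -1*(-36)² = -1*1296 = -1296)
99 + W*Z = 99 - 131*(-1296) = 99 + 169776 = 169875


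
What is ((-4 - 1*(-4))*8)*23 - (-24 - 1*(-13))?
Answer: 11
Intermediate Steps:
((-4 - 1*(-4))*8)*23 - (-24 - 1*(-13)) = ((-4 + 4)*8)*23 - (-24 + 13) = (0*8)*23 - 1*(-11) = 0*23 + 11 = 0 + 11 = 11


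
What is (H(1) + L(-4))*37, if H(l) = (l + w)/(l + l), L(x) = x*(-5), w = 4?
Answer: 1665/2 ≈ 832.50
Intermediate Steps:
L(x) = -5*x
H(l) = (4 + l)/(2*l) (H(l) = (l + 4)/(l + l) = (4 + l)/((2*l)) = (4 + l)*(1/(2*l)) = (4 + l)/(2*l))
(H(1) + L(-4))*37 = ((1/2)*(4 + 1)/1 - 5*(-4))*37 = ((1/2)*1*5 + 20)*37 = (5/2 + 20)*37 = (45/2)*37 = 1665/2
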